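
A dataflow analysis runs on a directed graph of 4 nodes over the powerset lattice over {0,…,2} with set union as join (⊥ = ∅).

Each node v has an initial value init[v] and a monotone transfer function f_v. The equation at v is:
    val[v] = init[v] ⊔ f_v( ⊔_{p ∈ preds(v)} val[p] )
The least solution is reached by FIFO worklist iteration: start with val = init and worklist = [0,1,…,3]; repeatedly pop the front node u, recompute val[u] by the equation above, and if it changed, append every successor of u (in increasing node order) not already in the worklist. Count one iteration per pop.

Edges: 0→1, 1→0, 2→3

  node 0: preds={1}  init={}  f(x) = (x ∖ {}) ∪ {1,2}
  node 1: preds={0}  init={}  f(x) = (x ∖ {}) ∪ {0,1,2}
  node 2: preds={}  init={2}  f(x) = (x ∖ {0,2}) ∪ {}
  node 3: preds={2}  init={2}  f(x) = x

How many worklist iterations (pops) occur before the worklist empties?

6

Iteration log — 6 steps:
  step 1. node 0  ⊔preds={}  new={1,2}  old={}  +wl: 
  step 2. node 1  ⊔preds={1,2}  new={0,1,2}  old={}  +wl: 0
  step 3. node 2  ⊔preds={}  new={2}  stable
  step 4. node 3  ⊔preds={2}  new={2}  stable
  step 5. node 0  ⊔preds={0,1,2}  new={0,1,2}  old={1,2}  +wl: 1
  step 6. node 1  ⊔preds={0,1,2}  new={0,1,2}  stable

Least fixpoint reached:
  node 0: {0,1,2}
  node 1: {0,1,2}
  node 2: {2}
  node 3: {2}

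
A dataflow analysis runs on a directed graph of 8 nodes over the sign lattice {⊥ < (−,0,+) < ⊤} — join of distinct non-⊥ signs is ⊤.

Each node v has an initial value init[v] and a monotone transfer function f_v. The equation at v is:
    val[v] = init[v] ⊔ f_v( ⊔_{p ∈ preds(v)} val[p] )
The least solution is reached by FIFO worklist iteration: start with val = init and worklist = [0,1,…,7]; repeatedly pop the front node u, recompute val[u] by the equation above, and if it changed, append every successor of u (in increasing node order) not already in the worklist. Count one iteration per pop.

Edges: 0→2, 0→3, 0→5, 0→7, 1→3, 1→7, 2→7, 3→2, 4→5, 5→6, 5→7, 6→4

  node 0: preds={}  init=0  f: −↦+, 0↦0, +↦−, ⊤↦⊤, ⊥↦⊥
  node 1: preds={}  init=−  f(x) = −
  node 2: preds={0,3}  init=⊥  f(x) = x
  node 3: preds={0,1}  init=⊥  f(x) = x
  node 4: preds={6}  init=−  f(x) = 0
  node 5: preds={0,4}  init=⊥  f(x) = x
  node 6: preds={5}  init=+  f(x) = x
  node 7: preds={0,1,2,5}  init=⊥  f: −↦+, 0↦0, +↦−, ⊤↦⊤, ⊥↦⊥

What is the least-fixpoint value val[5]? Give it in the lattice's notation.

Iteration log — 11 steps:
  step 1. node 0  ⊔preds=⊥  new=0  stable
  step 2. node 1  ⊔preds=⊥  new=−  stable
  step 3. node 2  ⊔preds=0  new=0  old=⊥  +wl: 
  step 4. node 3  ⊔preds=⊤  new=⊤  old=⊥  +wl: 2
  step 5. node 4  ⊔preds=+  new=⊤  old=−  +wl: 
  step 6. node 5  ⊔preds=⊤  new=⊤  old=⊥  +wl: 
  step 7. node 6  ⊔preds=⊤  new=⊤  old=+  +wl: 4
  step 8. node 7  ⊔preds=⊤  new=⊤  old=⊥  +wl: 
  step 9. node 2  ⊔preds=⊤  new=⊤  old=0  +wl: 7
  step 10. node 4  ⊔preds=⊤  new=⊤  stable
  step 11. node 7  ⊔preds=⊤  new=⊤  stable

Least fixpoint reached:
  node 0: 0
  node 1: −
  node 2: ⊤
  node 3: ⊤
  node 4: ⊤
  node 5: ⊤
  node 6: ⊤
  node 7: ⊤

⊤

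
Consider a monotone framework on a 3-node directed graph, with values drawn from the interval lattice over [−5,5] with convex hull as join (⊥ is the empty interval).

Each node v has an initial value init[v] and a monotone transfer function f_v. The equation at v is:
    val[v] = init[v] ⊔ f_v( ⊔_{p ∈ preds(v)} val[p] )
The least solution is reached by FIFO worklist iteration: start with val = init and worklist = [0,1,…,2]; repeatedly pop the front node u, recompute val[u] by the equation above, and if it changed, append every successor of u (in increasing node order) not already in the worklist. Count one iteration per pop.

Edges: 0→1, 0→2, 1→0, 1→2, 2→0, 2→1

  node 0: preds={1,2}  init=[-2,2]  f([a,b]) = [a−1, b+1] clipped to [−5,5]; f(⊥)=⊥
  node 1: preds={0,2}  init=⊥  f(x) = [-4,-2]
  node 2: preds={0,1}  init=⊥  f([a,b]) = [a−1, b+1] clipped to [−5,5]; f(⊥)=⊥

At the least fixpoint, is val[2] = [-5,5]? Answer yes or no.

yes

Iteration log — 9 steps:
  step 1. node 0  ⊔preds=⊥  new=[-2,2]  stable
  step 2. node 1  ⊔preds=[-2,2]  new=[-4,-2]  old=⊥  +wl: 0
  step 3. node 2  ⊔preds=[-4,2]  new=[-5,3]  old=⊥  +wl: 1
  step 4. node 0  ⊔preds=[-5,3]  new=[-5,4]  old=[-2,2]  +wl: 2
  step 5. node 1  ⊔preds=[-5,4]  new=[-4,-2]  stable
  step 6. node 2  ⊔preds=[-5,4]  new=[-5,5]  old=[-5,3]  +wl: 0,1
  step 7. node 0  ⊔preds=[-5,5]  new=[-5,5]  old=[-5,4]  +wl: 2
  step 8. node 1  ⊔preds=[-5,5]  new=[-4,-2]  stable
  step 9. node 2  ⊔preds=[-5,5]  new=[-5,5]  stable

Least fixpoint reached:
  node 0: [-5,5]
  node 1: [-4,-2]
  node 2: [-5,5]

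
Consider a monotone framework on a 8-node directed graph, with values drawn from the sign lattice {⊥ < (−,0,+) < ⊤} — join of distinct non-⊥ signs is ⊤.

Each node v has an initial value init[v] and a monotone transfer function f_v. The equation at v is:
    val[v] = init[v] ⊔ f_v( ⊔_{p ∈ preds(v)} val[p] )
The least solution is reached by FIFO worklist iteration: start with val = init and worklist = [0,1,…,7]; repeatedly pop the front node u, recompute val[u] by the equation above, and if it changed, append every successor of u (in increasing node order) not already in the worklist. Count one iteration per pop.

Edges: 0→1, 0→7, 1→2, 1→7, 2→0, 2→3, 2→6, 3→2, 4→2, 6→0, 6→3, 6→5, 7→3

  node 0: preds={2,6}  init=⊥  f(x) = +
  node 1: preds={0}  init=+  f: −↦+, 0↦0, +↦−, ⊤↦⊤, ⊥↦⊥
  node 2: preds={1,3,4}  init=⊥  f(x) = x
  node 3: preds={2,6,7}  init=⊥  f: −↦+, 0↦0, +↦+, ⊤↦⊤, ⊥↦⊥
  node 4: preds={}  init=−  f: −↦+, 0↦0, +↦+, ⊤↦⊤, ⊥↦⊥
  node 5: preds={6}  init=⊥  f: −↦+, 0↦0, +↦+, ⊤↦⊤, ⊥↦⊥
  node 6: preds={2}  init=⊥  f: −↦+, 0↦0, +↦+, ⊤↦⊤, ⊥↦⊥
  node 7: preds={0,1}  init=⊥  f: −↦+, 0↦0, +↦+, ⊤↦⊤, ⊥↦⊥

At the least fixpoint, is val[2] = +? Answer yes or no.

no

Iteration log — 12 steps:
  step 1. node 0  ⊔preds=⊥  new=+  old=⊥  +wl: 
  step 2. node 1  ⊔preds=+  new=⊤  old=+  +wl: 
  step 3. node 2  ⊔preds=⊤  new=⊤  old=⊥  +wl: 0
  step 4. node 3  ⊔preds=⊤  new=⊤  old=⊥  +wl: 2
  step 5. node 4  ⊔preds=⊥  new=−  stable
  step 6. node 5  ⊔preds=⊥  new=⊥  stable
  step 7. node 6  ⊔preds=⊤  new=⊤  old=⊥  +wl: 3,5
  step 8. node 7  ⊔preds=⊤  new=⊤  old=⊥  +wl: 
  step 9. node 0  ⊔preds=⊤  new=+  stable
  step 10. node 2  ⊔preds=⊤  new=⊤  stable
  step 11. node 3  ⊔preds=⊤  new=⊤  stable
  step 12. node 5  ⊔preds=⊤  new=⊤  old=⊥  +wl: 

Least fixpoint reached:
  node 0: +
  node 1: ⊤
  node 2: ⊤
  node 3: ⊤
  node 4: −
  node 5: ⊤
  node 6: ⊤
  node 7: ⊤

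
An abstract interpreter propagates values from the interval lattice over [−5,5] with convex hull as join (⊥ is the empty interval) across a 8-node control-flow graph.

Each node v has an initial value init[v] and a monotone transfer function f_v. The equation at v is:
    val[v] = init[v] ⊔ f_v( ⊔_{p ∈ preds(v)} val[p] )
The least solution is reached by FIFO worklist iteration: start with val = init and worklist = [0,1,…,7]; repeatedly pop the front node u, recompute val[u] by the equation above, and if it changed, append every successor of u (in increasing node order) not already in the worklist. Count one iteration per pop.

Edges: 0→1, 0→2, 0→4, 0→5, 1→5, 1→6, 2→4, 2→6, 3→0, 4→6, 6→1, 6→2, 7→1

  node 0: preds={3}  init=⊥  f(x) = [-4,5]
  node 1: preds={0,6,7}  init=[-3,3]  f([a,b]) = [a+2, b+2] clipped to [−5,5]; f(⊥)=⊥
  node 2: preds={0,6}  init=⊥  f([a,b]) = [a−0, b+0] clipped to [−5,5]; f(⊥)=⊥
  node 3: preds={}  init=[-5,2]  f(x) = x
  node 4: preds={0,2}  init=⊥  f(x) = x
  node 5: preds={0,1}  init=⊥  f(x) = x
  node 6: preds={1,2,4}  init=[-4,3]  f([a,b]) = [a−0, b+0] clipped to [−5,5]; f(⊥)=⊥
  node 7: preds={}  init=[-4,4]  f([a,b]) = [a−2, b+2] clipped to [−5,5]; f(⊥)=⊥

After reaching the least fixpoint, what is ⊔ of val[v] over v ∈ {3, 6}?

Worklist (10 pops):
  #1 pop 0: in=[-5,2] → [-4,5] (was ⊥); enqueue []
  #2 pop 1: in=[-4,5] → [-3,5] (was [-3,3]); enqueue []
  #3 pop 2: in=[-4,5] → [-4,5] (was ⊥); enqueue []
  #4 pop 3: in=⊥ → [-5,2] (no change)
  #5 pop 4: in=[-4,5] → [-4,5] (was ⊥); enqueue []
  #6 pop 5: in=[-4,5] → [-4,5] (was ⊥); enqueue []
  #7 pop 6: in=[-4,5] → [-4,5] (was [-4,3]); enqueue [1,2]
  #8 pop 7: in=⊥ → [-4,4] (no change)
  #9 pop 1: in=[-4,5] → [-3,5] (no change)
  #10 pop 2: in=[-4,5] → [-4,5] (no change)

Fixpoint:
  val[0] = [-4,5]
  val[1] = [-3,5]
  val[2] = [-4,5]
  val[3] = [-5,2]
  val[4] = [-4,5]
  val[5] = [-4,5]
  val[6] = [-4,5]
  val[7] = [-4,4]

[-5,5]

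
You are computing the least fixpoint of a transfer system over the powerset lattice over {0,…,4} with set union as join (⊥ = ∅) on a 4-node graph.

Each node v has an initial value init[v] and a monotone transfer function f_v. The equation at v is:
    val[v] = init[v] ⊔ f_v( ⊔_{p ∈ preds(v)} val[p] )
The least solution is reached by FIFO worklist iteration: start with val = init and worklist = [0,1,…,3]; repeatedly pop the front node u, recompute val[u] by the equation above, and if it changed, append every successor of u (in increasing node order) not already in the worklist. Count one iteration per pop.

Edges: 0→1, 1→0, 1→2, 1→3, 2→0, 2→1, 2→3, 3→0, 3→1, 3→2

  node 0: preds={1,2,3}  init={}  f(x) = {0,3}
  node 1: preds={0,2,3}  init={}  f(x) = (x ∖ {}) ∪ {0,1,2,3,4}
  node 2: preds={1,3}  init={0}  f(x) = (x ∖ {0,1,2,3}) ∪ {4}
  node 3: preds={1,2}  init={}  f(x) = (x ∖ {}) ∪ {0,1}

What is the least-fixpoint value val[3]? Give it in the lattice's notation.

{0,1,2,3,4}

Iteration log — 7 steps:
  step 1. node 0  ⊔preds={0}  new={0,3}  old={}  +wl: 
  step 2. node 1  ⊔preds={0,3}  new={0,1,2,3,4}  old={}  +wl: 0
  step 3. node 2  ⊔preds={0,1,2,3,4}  new={0,4}  old={0}  +wl: 1
  step 4. node 3  ⊔preds={0,1,2,3,4}  new={0,1,2,3,4}  old={}  +wl: 2
  step 5. node 0  ⊔preds={0,1,2,3,4}  new={0,3}  stable
  step 6. node 1  ⊔preds={0,1,2,3,4}  new={0,1,2,3,4}  stable
  step 7. node 2  ⊔preds={0,1,2,3,4}  new={0,4}  stable

Least fixpoint reached:
  node 0: {0,3}
  node 1: {0,1,2,3,4}
  node 2: {0,4}
  node 3: {0,1,2,3,4}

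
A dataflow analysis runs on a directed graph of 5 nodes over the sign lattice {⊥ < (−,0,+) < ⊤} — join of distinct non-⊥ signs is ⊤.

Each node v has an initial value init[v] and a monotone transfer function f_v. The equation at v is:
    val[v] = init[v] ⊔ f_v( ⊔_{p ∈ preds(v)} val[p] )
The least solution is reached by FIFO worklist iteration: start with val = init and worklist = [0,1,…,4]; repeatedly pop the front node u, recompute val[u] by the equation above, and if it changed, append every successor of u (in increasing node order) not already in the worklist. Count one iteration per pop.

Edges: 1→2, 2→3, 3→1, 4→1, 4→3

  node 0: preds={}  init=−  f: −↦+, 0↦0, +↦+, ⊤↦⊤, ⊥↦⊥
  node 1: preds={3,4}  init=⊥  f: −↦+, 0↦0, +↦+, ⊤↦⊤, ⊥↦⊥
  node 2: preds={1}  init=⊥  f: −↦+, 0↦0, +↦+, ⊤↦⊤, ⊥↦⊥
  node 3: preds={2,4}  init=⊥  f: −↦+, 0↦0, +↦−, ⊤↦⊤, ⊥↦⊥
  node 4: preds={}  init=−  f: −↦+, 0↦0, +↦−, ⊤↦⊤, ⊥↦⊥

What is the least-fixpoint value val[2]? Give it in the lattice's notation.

⊤

Worklist (8 pops):
  #1 pop 0: in=⊥ → − (no change)
  #2 pop 1: in=− → + (was ⊥); enqueue []
  #3 pop 2: in=+ → + (was ⊥); enqueue []
  #4 pop 3: in=⊤ → ⊤ (was ⊥); enqueue [1]
  #5 pop 4: in=⊥ → − (no change)
  #6 pop 1: in=⊤ → ⊤ (was +); enqueue [2]
  #7 pop 2: in=⊤ → ⊤ (was +); enqueue [3]
  #8 pop 3: in=⊤ → ⊤ (no change)

Fixpoint:
  val[0] = −
  val[1] = ⊤
  val[2] = ⊤
  val[3] = ⊤
  val[4] = −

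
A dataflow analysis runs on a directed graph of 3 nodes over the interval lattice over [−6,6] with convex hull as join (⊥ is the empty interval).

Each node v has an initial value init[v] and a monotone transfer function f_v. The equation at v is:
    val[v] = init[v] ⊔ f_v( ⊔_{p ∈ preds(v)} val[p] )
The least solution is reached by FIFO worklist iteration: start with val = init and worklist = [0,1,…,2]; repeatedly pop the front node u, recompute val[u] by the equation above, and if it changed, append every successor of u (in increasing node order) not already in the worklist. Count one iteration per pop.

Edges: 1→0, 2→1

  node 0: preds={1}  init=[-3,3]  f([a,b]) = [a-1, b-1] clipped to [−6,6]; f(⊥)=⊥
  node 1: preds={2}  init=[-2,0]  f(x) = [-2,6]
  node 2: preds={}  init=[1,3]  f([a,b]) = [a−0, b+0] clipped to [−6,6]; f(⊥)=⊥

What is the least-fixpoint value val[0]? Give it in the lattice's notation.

[-3,5]

Worklist (4 pops):
  #1 pop 0: in=[-2,0] → [-3,3] (no change)
  #2 pop 1: in=[1,3] → [-2,6] (was [-2,0]); enqueue [0]
  #3 pop 2: in=⊥ → [1,3] (no change)
  #4 pop 0: in=[-2,6] → [-3,5] (was [-3,3]); enqueue []

Fixpoint:
  val[0] = [-3,5]
  val[1] = [-2,6]
  val[2] = [1,3]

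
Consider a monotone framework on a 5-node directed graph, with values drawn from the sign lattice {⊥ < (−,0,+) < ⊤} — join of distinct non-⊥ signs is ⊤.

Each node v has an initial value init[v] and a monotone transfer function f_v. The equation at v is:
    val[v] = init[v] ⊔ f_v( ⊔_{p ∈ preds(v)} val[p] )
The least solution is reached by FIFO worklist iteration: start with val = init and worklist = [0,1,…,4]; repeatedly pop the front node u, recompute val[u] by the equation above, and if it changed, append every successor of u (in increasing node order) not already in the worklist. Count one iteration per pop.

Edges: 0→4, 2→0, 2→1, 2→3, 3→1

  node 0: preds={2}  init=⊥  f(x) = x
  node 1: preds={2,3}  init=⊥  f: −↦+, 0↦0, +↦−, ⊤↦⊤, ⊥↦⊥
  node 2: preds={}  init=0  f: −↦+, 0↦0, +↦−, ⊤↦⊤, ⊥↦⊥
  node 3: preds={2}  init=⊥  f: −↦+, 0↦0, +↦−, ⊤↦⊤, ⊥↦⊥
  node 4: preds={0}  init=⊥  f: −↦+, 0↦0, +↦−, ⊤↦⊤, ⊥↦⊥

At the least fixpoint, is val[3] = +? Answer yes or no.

Iteration log — 6 steps:
  step 1. node 0  ⊔preds=0  new=0  old=⊥  +wl: 
  step 2. node 1  ⊔preds=0  new=0  old=⊥  +wl: 
  step 3. node 2  ⊔preds=⊥  new=0  stable
  step 4. node 3  ⊔preds=0  new=0  old=⊥  +wl: 1
  step 5. node 4  ⊔preds=0  new=0  old=⊥  +wl: 
  step 6. node 1  ⊔preds=0  new=0  stable

Least fixpoint reached:
  node 0: 0
  node 1: 0
  node 2: 0
  node 3: 0
  node 4: 0

no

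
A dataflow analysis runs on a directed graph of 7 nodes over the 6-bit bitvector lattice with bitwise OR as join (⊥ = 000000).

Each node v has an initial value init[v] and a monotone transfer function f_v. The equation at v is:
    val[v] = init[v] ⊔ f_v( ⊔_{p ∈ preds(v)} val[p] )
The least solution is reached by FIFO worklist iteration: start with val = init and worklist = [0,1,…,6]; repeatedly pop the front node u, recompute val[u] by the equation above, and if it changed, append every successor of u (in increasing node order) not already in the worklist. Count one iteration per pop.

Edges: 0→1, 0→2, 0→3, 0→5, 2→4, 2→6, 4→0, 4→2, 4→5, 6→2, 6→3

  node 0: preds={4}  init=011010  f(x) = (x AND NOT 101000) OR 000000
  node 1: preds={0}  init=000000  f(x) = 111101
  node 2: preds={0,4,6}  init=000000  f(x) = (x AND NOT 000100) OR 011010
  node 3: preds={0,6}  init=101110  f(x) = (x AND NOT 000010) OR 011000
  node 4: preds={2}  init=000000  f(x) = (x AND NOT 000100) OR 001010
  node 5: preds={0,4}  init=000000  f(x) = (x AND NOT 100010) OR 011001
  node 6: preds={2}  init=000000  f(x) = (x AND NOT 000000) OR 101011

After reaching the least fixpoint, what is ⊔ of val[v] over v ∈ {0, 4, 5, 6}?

Worklist (17 pops):
  #1 pop 0: in=000000 → 011010 (no change)
  #2 pop 1: in=011010 → 111101 (was 000000); enqueue []
  #3 pop 2: in=011010 → 011010 (was 000000); enqueue []
  #4 pop 3: in=011010 → 111110 (was 101110); enqueue []
  #5 pop 4: in=011010 → 011010 (was 000000); enqueue [0,2]
  #6 pop 5: in=011010 → 011001 (was 000000); enqueue []
  #7 pop 6: in=011010 → 111011 (was 000000); enqueue [3]
  #8 pop 0: in=011010 → 011010 (no change)
  #9 pop 2: in=111011 → 111011 (was 011010); enqueue [4,6]
  #10 pop 3: in=111011 → 111111 (was 111110); enqueue []
  #11 pop 4: in=111011 → 111011 (was 011010); enqueue [0,2,5]
  #12 pop 6: in=111011 → 111011 (no change)
  #13 pop 0: in=111011 → 011011 (was 011010); enqueue [1,3]
  #14 pop 2: in=111011 → 111011 (no change)
  #15 pop 5: in=111011 → 011001 (no change)
  #16 pop 1: in=011011 → 111101 (no change)
  #17 pop 3: in=111011 → 111111 (no change)

Fixpoint:
  val[0] = 011011
  val[1] = 111101
  val[2] = 111011
  val[3] = 111111
  val[4] = 111011
  val[5] = 011001
  val[6] = 111011

111011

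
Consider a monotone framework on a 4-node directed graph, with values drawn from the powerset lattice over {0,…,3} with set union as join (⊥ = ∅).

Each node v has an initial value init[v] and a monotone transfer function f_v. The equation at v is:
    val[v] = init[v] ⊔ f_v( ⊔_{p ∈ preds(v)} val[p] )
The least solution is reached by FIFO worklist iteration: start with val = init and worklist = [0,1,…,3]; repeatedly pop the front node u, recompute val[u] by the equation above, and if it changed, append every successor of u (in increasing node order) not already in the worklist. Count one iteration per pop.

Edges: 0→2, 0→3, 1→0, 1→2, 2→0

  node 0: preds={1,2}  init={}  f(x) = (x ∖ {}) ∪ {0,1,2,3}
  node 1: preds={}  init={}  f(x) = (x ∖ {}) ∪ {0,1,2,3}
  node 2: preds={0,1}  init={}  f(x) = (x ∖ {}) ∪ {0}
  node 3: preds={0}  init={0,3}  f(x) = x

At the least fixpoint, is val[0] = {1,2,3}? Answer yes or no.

no

Trace (5 dequeues):
  [1] u=0 | in {} | out {0,1,2,3} | prev {} | push {}
  [2] u=1 | in {} | out {0,1,2,3} | prev {} | push {0}
  [3] u=2 | in {0,1,2,3} | out {0,1,2,3} | prev {} | push {}
  [4] u=3 | in {0,1,2,3} | out {0,1,2,3} | prev {0,3} | push {}
  [5] u=0 | in {0,1,2,3} | out {0,1,2,3} | ==

Converged values:
  [0] {0,1,2,3}
  [1] {0,1,2,3}
  [2] {0,1,2,3}
  [3] {0,1,2,3}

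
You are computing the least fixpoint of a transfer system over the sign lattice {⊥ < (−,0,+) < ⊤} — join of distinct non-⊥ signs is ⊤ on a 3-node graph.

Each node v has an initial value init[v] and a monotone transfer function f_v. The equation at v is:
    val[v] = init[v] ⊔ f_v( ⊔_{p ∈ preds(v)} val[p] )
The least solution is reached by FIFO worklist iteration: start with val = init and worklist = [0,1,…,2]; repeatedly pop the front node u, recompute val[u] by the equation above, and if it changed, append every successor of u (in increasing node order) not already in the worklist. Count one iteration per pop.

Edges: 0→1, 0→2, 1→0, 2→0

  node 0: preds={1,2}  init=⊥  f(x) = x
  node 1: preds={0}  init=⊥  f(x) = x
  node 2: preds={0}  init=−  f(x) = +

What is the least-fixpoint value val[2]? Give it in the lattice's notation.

Worklist (7 pops):
  #1 pop 0: in=− → − (was ⊥); enqueue []
  #2 pop 1: in=− → − (was ⊥); enqueue [0]
  #3 pop 2: in=− → ⊤ (was −); enqueue []
  #4 pop 0: in=⊤ → ⊤ (was −); enqueue [1,2]
  #5 pop 1: in=⊤ → ⊤ (was −); enqueue [0]
  #6 pop 2: in=⊤ → ⊤ (no change)
  #7 pop 0: in=⊤ → ⊤ (no change)

Fixpoint:
  val[0] = ⊤
  val[1] = ⊤
  val[2] = ⊤

⊤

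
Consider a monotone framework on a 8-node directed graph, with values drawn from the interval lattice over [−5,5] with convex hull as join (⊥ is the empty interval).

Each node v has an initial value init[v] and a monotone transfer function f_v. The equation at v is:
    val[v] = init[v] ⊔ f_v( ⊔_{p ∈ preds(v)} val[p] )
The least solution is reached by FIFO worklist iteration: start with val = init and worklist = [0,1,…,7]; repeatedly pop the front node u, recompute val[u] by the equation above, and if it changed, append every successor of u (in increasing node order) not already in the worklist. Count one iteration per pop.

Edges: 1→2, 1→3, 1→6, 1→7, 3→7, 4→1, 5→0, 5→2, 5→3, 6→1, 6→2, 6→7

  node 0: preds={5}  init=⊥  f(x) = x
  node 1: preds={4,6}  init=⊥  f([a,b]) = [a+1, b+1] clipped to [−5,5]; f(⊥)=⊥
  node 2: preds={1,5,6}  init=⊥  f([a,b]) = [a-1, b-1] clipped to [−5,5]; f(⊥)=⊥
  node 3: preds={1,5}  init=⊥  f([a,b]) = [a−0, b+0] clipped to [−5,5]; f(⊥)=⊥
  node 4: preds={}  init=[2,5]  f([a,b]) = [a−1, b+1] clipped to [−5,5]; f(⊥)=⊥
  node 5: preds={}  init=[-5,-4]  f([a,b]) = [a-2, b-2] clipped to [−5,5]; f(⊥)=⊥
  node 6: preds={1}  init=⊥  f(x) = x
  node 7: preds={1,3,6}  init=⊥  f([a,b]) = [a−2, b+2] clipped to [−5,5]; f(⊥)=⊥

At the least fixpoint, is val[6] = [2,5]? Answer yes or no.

no

Trace (10 dequeues):
  [1] u=0 | in [-5,-4] | out [-5,-4] | prev ⊥ | push {}
  [2] u=1 | in [2,5] | out [3,5] | prev ⊥ | push {}
  [3] u=2 | in [-5,5] | out [-5,4] | prev ⊥ | push {}
  [4] u=3 | in [-5,5] | out [-5,5] | prev ⊥ | push {}
  [5] u=4 | in ⊥ | out [2,5] | ==
  [6] u=5 | in ⊥ | out [-5,-4] | ==
  [7] u=6 | in [3,5] | out [3,5] | prev ⊥ | push {1,2}
  [8] u=7 | in [-5,5] | out [-5,5] | prev ⊥ | push {}
  [9] u=1 | in [2,5] | out [3,5] | ==
  [10] u=2 | in [-5,5] | out [-5,4] | ==

Converged values:
  [0] [-5,-4]
  [1] [3,5]
  [2] [-5,4]
  [3] [-5,5]
  [4] [2,5]
  [5] [-5,-4]
  [6] [3,5]
  [7] [-5,5]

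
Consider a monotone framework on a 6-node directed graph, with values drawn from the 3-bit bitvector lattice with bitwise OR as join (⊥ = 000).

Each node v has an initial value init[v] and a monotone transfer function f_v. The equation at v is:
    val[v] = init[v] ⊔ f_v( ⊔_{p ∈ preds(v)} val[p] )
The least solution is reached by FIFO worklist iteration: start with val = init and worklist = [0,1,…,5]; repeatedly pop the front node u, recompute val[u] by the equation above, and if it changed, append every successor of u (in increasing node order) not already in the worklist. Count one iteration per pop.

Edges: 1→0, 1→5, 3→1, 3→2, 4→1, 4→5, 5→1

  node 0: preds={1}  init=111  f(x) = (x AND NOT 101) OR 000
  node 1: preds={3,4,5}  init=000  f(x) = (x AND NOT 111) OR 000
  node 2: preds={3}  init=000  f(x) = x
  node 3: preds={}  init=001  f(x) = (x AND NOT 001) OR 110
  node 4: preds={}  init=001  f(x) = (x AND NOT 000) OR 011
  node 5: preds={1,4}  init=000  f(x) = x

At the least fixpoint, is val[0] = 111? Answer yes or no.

yes

Trace (8 dequeues):
  [1] u=0 | in 000 | out 111 | ==
  [2] u=1 | in 001 | out 000 | ==
  [3] u=2 | in 001 | out 001 | prev 000 | push {}
  [4] u=3 | in 000 | out 111 | prev 001 | push {1,2}
  [5] u=4 | in 000 | out 011 | prev 001 | push {}
  [6] u=5 | in 011 | out 011 | prev 000 | push {}
  [7] u=1 | in 111 | out 000 | ==
  [8] u=2 | in 111 | out 111 | prev 001 | push {}

Converged values:
  [0] 111
  [1] 000
  [2] 111
  [3] 111
  [4] 011
  [5] 011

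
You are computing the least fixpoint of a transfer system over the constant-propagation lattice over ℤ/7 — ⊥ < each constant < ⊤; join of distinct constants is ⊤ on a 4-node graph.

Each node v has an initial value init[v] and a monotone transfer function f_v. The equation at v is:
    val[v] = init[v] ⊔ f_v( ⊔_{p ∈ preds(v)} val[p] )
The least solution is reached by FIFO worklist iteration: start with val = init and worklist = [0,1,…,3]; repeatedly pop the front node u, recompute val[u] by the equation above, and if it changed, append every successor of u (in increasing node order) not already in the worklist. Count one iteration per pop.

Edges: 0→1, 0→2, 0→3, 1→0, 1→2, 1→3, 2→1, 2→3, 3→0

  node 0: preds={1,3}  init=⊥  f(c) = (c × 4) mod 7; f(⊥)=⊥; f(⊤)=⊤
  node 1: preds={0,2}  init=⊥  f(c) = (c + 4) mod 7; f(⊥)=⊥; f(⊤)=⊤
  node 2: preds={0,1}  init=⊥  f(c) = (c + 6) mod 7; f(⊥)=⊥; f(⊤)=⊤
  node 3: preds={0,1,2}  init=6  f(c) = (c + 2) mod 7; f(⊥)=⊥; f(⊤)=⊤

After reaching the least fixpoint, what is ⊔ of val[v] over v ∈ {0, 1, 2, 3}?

Worklist (9 pops):
  #1 pop 0: in=6 → 3 (was ⊥); enqueue []
  #2 pop 1: in=3 → 0 (was ⊥); enqueue [0]
  #3 pop 2: in=⊤ → ⊤ (was ⊥); enqueue [1]
  #4 pop 3: in=⊤ → ⊤ (was 6); enqueue []
  #5 pop 0: in=⊤ → ⊤ (was 3); enqueue [2,3]
  #6 pop 1: in=⊤ → ⊤ (was 0); enqueue [0]
  #7 pop 2: in=⊤ → ⊤ (no change)
  #8 pop 3: in=⊤ → ⊤ (no change)
  #9 pop 0: in=⊤ → ⊤ (no change)

Fixpoint:
  val[0] = ⊤
  val[1] = ⊤
  val[2] = ⊤
  val[3] = ⊤

⊤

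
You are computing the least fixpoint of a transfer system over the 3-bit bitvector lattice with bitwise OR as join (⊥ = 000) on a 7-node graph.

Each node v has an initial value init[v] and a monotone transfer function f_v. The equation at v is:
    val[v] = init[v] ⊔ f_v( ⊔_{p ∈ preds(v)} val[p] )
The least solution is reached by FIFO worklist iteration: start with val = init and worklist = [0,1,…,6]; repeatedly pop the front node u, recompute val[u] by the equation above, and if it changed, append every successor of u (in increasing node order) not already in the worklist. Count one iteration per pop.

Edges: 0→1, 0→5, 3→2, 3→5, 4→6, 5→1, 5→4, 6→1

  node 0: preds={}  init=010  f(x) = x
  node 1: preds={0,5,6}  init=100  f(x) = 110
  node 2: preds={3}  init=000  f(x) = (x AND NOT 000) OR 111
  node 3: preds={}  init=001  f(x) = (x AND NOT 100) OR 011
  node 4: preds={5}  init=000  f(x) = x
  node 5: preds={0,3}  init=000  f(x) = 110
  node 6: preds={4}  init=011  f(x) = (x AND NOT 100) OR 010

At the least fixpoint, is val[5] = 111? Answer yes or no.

no

Iteration log — 11 steps:
  step 1. node 0  ⊔preds=000  new=010  stable
  step 2. node 1  ⊔preds=011  new=110  old=100  +wl: 
  step 3. node 2  ⊔preds=001  new=111  old=000  +wl: 
  step 4. node 3  ⊔preds=000  new=011  old=001  +wl: 2
  step 5. node 4  ⊔preds=000  new=000  stable
  step 6. node 5  ⊔preds=011  new=110  old=000  +wl: 1,4
  step 7. node 6  ⊔preds=000  new=011  stable
  step 8. node 2  ⊔preds=011  new=111  stable
  step 9. node 1  ⊔preds=111  new=110  stable
  step 10. node 4  ⊔preds=110  new=110  old=000  +wl: 6
  step 11. node 6  ⊔preds=110  new=011  stable

Least fixpoint reached:
  node 0: 010
  node 1: 110
  node 2: 111
  node 3: 011
  node 4: 110
  node 5: 110
  node 6: 011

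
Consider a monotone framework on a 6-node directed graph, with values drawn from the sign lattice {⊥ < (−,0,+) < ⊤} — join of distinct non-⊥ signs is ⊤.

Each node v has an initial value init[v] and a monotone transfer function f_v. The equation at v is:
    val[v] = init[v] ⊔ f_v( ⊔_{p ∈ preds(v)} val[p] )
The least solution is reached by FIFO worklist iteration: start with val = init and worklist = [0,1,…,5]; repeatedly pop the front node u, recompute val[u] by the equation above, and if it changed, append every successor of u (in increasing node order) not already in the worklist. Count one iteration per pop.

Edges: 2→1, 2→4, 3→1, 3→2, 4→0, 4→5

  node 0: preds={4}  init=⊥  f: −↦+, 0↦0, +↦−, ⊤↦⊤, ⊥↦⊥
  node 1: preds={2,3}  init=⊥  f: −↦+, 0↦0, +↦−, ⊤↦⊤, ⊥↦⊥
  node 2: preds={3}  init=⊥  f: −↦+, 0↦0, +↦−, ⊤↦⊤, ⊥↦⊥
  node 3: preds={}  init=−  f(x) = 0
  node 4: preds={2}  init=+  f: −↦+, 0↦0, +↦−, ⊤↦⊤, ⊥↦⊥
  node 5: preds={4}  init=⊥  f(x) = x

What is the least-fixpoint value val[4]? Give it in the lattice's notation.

⊤

Trace (11 dequeues):
  [1] u=0 | in + | out − | prev ⊥ | push {}
  [2] u=1 | in − | out + | prev ⊥ | push {}
  [3] u=2 | in − | out + | prev ⊥ | push {1}
  [4] u=3 | in ⊥ | out ⊤ | prev − | push {2}
  [5] u=4 | in + | out ⊤ | prev + | push {0}
  [6] u=5 | in ⊤ | out ⊤ | prev ⊥ | push {}
  [7] u=1 | in ⊤ | out ⊤ | prev + | push {}
  [8] u=2 | in ⊤ | out ⊤ | prev + | push {1,4}
  [9] u=0 | in ⊤ | out ⊤ | prev − | push {}
  [10] u=1 | in ⊤ | out ⊤ | ==
  [11] u=4 | in ⊤ | out ⊤ | ==

Converged values:
  [0] ⊤
  [1] ⊤
  [2] ⊤
  [3] ⊤
  [4] ⊤
  [5] ⊤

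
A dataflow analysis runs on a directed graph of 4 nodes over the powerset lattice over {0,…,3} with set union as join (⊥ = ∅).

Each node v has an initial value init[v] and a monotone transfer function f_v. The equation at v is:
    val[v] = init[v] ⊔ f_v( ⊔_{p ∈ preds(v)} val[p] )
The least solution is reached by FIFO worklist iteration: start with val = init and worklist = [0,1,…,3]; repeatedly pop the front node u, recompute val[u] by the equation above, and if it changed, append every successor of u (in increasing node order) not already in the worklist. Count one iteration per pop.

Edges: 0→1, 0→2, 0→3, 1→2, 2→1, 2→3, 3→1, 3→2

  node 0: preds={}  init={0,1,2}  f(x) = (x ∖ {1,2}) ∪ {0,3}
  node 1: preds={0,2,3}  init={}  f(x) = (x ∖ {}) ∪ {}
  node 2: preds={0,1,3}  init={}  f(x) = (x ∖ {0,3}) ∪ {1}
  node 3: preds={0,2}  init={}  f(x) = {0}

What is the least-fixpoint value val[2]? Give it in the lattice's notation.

Iteration log — 6 steps:
  step 1. node 0  ⊔preds={}  new={0,1,2,3}  old={0,1,2}  +wl: 
  step 2. node 1  ⊔preds={0,1,2,3}  new={0,1,2,3}  old={}  +wl: 
  step 3. node 2  ⊔preds={0,1,2,3}  new={1,2}  old={}  +wl: 1
  step 4. node 3  ⊔preds={0,1,2,3}  new={0}  old={}  +wl: 2
  step 5. node 1  ⊔preds={0,1,2,3}  new={0,1,2,3}  stable
  step 6. node 2  ⊔preds={0,1,2,3}  new={1,2}  stable

Least fixpoint reached:
  node 0: {0,1,2,3}
  node 1: {0,1,2,3}
  node 2: {1,2}
  node 3: {0}

{1,2}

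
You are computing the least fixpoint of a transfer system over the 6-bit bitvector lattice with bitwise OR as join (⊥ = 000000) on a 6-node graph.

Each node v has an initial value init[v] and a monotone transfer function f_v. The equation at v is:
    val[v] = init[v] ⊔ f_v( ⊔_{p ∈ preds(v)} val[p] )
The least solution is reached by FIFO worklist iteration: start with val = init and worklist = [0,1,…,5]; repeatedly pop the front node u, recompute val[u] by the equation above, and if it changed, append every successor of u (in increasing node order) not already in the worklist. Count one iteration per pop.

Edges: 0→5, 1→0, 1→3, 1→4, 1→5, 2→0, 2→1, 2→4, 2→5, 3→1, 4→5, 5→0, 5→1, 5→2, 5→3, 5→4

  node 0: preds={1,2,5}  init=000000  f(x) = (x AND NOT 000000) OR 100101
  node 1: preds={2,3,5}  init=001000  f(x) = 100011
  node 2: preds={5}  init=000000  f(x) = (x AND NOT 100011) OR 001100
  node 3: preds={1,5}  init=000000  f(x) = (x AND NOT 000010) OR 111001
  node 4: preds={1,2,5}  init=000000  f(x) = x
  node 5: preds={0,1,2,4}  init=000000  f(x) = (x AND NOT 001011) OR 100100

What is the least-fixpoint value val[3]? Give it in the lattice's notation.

Worklist (13 pops):
  #1 pop 0: in=001000 → 101101 (was 000000); enqueue []
  #2 pop 1: in=000000 → 101011 (was 001000); enqueue [0]
  #3 pop 2: in=000000 → 001100 (was 000000); enqueue [1]
  #4 pop 3: in=101011 → 111001 (was 000000); enqueue []
  #5 pop 4: in=101111 → 101111 (was 000000); enqueue []
  #6 pop 5: in=101111 → 100100 (was 000000); enqueue [2,3,4]
  #7 pop 0: in=101111 → 101111 (was 101101); enqueue [5]
  #8 pop 1: in=111101 → 101011 (no change)
  #9 pop 2: in=100100 → 001100 (no change)
  #10 pop 3: in=101111 → 111101 (was 111001); enqueue [1]
  #11 pop 4: in=101111 → 101111 (no change)
  #12 pop 5: in=101111 → 100100 (no change)
  #13 pop 1: in=111101 → 101011 (no change)

Fixpoint:
  val[0] = 101111
  val[1] = 101011
  val[2] = 001100
  val[3] = 111101
  val[4] = 101111
  val[5] = 100100

111101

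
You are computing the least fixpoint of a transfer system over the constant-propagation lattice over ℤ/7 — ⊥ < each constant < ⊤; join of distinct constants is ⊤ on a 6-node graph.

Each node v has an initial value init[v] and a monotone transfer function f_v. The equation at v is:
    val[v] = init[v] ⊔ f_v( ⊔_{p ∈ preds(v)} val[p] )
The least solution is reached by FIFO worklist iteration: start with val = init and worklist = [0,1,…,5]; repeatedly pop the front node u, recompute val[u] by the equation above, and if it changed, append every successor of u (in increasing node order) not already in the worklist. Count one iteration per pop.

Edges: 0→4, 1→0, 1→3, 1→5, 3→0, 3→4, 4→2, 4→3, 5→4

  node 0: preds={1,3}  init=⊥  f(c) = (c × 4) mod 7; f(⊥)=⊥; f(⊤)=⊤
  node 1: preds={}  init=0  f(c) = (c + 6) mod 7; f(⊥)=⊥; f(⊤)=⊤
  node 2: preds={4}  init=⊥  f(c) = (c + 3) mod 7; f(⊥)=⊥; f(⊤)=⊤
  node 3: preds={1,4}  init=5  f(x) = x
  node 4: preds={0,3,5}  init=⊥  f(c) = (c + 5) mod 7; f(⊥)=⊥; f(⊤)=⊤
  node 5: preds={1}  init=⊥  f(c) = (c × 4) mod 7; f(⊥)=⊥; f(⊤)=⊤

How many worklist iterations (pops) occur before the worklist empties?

10

Iteration log — 10 steps:
  step 1. node 0  ⊔preds=⊤  new=⊤  old=⊥  +wl: 
  step 2. node 1  ⊔preds=⊥  new=0  stable
  step 3. node 2  ⊔preds=⊥  new=⊥  stable
  step 4. node 3  ⊔preds=0  new=⊤  old=5  +wl: 0
  step 5. node 4  ⊔preds=⊤  new=⊤  old=⊥  +wl: 2,3
  step 6. node 5  ⊔preds=0  new=0  old=⊥  +wl: 4
  step 7. node 0  ⊔preds=⊤  new=⊤  stable
  step 8. node 2  ⊔preds=⊤  new=⊤  old=⊥  +wl: 
  step 9. node 3  ⊔preds=⊤  new=⊤  stable
  step 10. node 4  ⊔preds=⊤  new=⊤  stable

Least fixpoint reached:
  node 0: ⊤
  node 1: 0
  node 2: ⊤
  node 3: ⊤
  node 4: ⊤
  node 5: 0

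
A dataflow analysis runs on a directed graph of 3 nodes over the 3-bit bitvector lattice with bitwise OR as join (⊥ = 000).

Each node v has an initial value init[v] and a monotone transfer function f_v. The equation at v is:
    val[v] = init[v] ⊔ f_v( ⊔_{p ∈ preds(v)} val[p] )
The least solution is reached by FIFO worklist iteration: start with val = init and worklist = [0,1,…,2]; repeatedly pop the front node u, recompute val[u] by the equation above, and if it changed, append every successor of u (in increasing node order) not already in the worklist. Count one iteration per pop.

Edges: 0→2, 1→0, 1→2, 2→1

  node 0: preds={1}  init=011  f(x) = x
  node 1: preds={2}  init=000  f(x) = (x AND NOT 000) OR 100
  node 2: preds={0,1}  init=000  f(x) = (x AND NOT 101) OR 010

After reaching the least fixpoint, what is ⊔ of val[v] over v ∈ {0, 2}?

Iteration log — 7 steps:
  step 1. node 0  ⊔preds=000  new=011  stable
  step 2. node 1  ⊔preds=000  new=100  old=000  +wl: 0
  step 3. node 2  ⊔preds=111  new=010  old=000  +wl: 1
  step 4. node 0  ⊔preds=100  new=111  old=011  +wl: 2
  step 5. node 1  ⊔preds=010  new=110  old=100  +wl: 0
  step 6. node 2  ⊔preds=111  new=010  stable
  step 7. node 0  ⊔preds=110  new=111  stable

Least fixpoint reached:
  node 0: 111
  node 1: 110
  node 2: 010

111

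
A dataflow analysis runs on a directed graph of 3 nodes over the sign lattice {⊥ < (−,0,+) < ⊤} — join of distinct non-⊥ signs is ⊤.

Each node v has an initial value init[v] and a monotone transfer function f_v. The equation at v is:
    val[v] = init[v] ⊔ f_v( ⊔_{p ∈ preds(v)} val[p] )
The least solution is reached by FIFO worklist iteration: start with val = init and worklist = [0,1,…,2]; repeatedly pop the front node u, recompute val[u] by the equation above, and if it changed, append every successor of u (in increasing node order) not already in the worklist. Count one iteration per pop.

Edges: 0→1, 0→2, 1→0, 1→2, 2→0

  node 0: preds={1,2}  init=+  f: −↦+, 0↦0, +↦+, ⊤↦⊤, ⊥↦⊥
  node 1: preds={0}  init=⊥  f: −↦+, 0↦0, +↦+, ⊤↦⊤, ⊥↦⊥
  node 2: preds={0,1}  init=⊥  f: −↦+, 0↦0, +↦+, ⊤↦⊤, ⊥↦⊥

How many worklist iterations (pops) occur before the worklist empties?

4

Trace (4 dequeues):
  [1] u=0 | in ⊥ | out + | ==
  [2] u=1 | in + | out + | prev ⊥ | push {0}
  [3] u=2 | in + | out + | prev ⊥ | push {}
  [4] u=0 | in + | out + | ==

Converged values:
  [0] +
  [1] +
  [2] +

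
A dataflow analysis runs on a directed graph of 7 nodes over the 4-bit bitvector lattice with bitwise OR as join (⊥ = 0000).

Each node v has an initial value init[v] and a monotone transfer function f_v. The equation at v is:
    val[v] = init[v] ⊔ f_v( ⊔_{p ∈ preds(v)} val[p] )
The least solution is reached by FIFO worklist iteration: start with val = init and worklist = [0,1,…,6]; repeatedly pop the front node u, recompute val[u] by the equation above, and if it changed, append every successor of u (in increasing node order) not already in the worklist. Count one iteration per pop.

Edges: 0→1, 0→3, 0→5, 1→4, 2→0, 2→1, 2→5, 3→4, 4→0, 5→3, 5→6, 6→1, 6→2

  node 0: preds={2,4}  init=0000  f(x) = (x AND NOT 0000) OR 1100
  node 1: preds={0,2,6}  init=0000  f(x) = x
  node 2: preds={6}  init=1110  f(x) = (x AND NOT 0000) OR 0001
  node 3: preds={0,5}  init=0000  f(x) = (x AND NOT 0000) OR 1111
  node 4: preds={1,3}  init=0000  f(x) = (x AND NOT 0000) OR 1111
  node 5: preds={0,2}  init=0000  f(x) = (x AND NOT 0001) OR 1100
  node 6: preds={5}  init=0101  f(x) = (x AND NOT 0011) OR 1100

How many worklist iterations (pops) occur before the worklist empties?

Iteration log — 12 steps:
  step 1. node 0  ⊔preds=1110  new=1110  old=0000  +wl: 
  step 2. node 1  ⊔preds=1111  new=1111  old=0000  +wl: 
  step 3. node 2  ⊔preds=0101  new=1111  old=1110  +wl: 0,1
  step 4. node 3  ⊔preds=1110  new=1111  old=0000  +wl: 
  step 5. node 4  ⊔preds=1111  new=1111  old=0000  +wl: 
  step 6. node 5  ⊔preds=1111  new=1110  old=0000  +wl: 3
  step 7. node 6  ⊔preds=1110  new=1101  old=0101  +wl: 2
  step 8. node 0  ⊔preds=1111  new=1111  old=1110  +wl: 5
  step 9. node 1  ⊔preds=1111  new=1111  stable
  step 10. node 3  ⊔preds=1111  new=1111  stable
  step 11. node 2  ⊔preds=1101  new=1111  stable
  step 12. node 5  ⊔preds=1111  new=1110  stable

Least fixpoint reached:
  node 0: 1111
  node 1: 1111
  node 2: 1111
  node 3: 1111
  node 4: 1111
  node 5: 1110
  node 6: 1101

12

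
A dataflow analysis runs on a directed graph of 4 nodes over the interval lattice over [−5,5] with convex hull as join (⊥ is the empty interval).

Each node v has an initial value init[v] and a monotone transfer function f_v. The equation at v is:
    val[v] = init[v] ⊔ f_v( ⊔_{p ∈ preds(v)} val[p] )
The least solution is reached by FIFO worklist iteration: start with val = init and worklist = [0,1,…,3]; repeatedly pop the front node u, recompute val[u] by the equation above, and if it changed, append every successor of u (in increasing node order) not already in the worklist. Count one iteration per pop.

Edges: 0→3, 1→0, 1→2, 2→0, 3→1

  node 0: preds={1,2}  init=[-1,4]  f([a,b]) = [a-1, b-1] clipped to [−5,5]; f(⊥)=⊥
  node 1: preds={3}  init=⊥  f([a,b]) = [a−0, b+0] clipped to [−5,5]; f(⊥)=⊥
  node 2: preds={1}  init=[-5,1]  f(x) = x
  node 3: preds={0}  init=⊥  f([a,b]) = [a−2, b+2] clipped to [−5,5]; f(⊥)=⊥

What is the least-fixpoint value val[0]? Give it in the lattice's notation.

[-5,4]

Worklist (8 pops):
  #1 pop 0: in=[-5,1] → [-5,4] (was [-1,4]); enqueue []
  #2 pop 1: in=⊥ → ⊥ (no change)
  #3 pop 2: in=⊥ → [-5,1] (no change)
  #4 pop 3: in=[-5,4] → [-5,5] (was ⊥); enqueue [1]
  #5 pop 1: in=[-5,5] → [-5,5] (was ⊥); enqueue [0,2]
  #6 pop 0: in=[-5,5] → [-5,4] (no change)
  #7 pop 2: in=[-5,5] → [-5,5] (was [-5,1]); enqueue [0]
  #8 pop 0: in=[-5,5] → [-5,4] (no change)

Fixpoint:
  val[0] = [-5,4]
  val[1] = [-5,5]
  val[2] = [-5,5]
  val[3] = [-5,5]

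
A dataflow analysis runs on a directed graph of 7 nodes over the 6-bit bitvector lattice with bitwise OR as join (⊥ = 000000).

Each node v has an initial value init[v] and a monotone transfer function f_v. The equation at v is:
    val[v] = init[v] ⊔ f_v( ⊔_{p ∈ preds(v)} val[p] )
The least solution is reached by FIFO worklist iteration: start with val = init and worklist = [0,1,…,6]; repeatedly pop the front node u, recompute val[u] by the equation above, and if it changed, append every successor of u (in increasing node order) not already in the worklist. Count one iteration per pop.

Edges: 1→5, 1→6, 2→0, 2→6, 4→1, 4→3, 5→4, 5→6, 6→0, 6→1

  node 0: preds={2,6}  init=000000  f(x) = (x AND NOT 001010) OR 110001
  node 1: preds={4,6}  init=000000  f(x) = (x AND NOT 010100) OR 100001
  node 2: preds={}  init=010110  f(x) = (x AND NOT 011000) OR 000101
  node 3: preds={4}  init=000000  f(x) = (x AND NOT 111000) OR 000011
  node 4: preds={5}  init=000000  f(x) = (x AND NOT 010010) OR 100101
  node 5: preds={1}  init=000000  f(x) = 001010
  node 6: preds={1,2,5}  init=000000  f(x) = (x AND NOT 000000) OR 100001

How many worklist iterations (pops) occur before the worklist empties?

15

Iteration log — 15 steps:
  step 1. node 0  ⊔preds=010110  new=110101  old=000000  +wl: 
  step 2. node 1  ⊔preds=000000  new=100001  old=000000  +wl: 
  step 3. node 2  ⊔preds=000000  new=010111  old=010110  +wl: 0
  step 4. node 3  ⊔preds=000000  new=000011  old=000000  +wl: 
  step 5. node 4  ⊔preds=000000  new=100101  old=000000  +wl: 1,3
  step 6. node 5  ⊔preds=100001  new=001010  old=000000  +wl: 4
  step 7. node 6  ⊔preds=111111  new=111111  old=000000  +wl: 
  step 8. node 0  ⊔preds=111111  new=110101  stable
  step 9. node 1  ⊔preds=111111  new=101011  old=100001  +wl: 5,6
  step 10. node 3  ⊔preds=100101  new=000111  old=000011  +wl: 
  step 11. node 4  ⊔preds=001010  new=101101  old=100101  +wl: 1,3
  step 12. node 5  ⊔preds=101011  new=001010  stable
  step 13. node 6  ⊔preds=111111  new=111111  stable
  step 14. node 1  ⊔preds=111111  new=101011  stable
  step 15. node 3  ⊔preds=101101  new=000111  stable

Least fixpoint reached:
  node 0: 110101
  node 1: 101011
  node 2: 010111
  node 3: 000111
  node 4: 101101
  node 5: 001010
  node 6: 111111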